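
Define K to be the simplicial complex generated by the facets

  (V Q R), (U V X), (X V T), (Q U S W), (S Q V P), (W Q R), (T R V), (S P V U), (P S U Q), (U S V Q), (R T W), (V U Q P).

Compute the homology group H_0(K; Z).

Take the total order P < Q < R < S < T < U < V < W < X on the vertex set. Then K (dimension 3) consists of the simplices:

  0-simplices (9): P, Q, R, S, T, U, V, W, X
  1-simplices (22): PQ, PS, PU, PV, QR, QS, QU, QV, QW, RT, RV, RW, SU, SV, SW, TV, TW, TX, UV, UW, UX, VX
  2-simplices (19): PQS, PQU, PQV, PSU, PSV, PUV, QRV, QRW, QSU, QSV, QSW, QUV, QUW, RTV, RTW, SUV, SUW, TVX, UVX
  3-simplices (6): PQSU, PQSV, PQUV, PSUV, QSUV, QSUW

Hence C_0 ≅ Z^9, C_1 ≅ Z^22, C_2 ≅ Z^19, C_3 ≅ Z^6.

Boundary ∂_1: C_1 → C_0 maps an edge to its endpoints' difference, ∂[p,q] = q − p. For instance
  ∂QU = U − Q.
This gives a 9×22 integer matrix of rank 8; reducing to Smith normal form yields diagonal entries (1,1,1,1,1,1,1,1).

∂_2: C_2 → C_1 maps a triangle to the signed sum of its edges. For instance
  ∂RTW = TW − RW + RT,
  ∂TVX = VX − TX + TV.
As a 22×19 matrix over Z this has rank 14, with invariant factors (1,1,1,1,1,1,1,1,1,1,1,1,1,1).

The boundary map ∂_3: C_3 → C_2 sends each 3-simplex σ to the alternating sum Σ_i (−1)^i (σ with its i-th vertex removed). For instance
  ∂PQSV = QSV − PSV + PQV − PQS,
  ∂QSUV = SUV − QUV + QSV − QSU.
The resulting 19×6 matrix has rank 5, and its Smith normal form has invariant factors (1,1,1,1,1).

Computing H_k = (kernel of ∂_k) / (image of ∂_{k+1}):

  H_0: rank C_0 − rank ∂_1 = 9 − 8 = 1, and the invariant factors of ∂_1 are all 1, so H_0 ≅ Z.

H_0 = Z.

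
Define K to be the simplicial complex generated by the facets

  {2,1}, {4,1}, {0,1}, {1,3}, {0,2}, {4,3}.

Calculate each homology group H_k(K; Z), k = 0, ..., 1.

H_0 = Z,  H_1 = Z^2.

Fix the vertex order 0 < 1 < 2 < 3 < 4 and write every simplex with vertices in increasing order. Then dim K = 1 and the simplices of K are:

  0-simplices (5): [0], [1], [2], [3], [4]
  1-simplices (6): [0,1], [0,2], [1,2], [1,3], [1,4], [3,4]

giving chain groups C_0 ≅ Z^5, C_1 ≅ Z^6.

∂_1: C_1 → C_0 is given by ∂[p,q] = [q] − [p]. For instance
  ∂[0,1] = [1] − [0].
The resulting 5×6 matrix has rank 4, and its Smith normal form has invariant factors (1,1,1,1).

From H_k ≅ ker(∂_k) / im(∂_{k+1}) we obtain:

  H_0: rank C_0 − rank ∂_1 = 5 − 4 = 1, and the invariant factors of ∂_1 are all 1, so H_0 ≅ Z.
  H_1: rank ker ∂_1 − rank ∂_2 = (6 − 4) − 0 = 2, and there is no ∂_2, so H_1 ≅ Z^2.

(K is a triangulation of a wedge of 2 circles.)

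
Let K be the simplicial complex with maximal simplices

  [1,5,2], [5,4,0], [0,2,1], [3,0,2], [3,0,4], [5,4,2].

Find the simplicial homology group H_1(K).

Order the vertices as 0 < 1 < 2 < 3 < 4 < 5. Listing each simplex with vertices in this order, K has dimension 2 with simplices:

  0-simplices (6): [0], [1], [2], [3], [4], [5]
  1-simplices (12): [0,1], [0,2], [0,3], [0,4], [0,5], [1,2], [1,5], [2,3], [2,4], [2,5], [3,4], [4,5]
  2-simplices (6): [0,1,2], [0,2,3], [0,3,4], [0,4,5], [1,2,5], [2,4,5]

giving chain groups C_0 ≅ Z^6, C_1 ≅ Z^12, C_2 ≅ Z^6.

The boundary map ∂_1: C_1 → C_0 maps an edge to its endpoints' difference, ∂[p,q] = q − p. For instance
  ∂[2,4] = [4] − [2].
The 6×12 boundary matrix has rank 5 and Smith normal form diag(1,1,1,1,1).

The boundary map ∂_2: C_2 → C_1 acts by ∂[p,q,r] = [q,r] − [p,r] + [p,q]. For instance
  ∂[1,2,5] = [2,5] − [1,5] + [1,2],
  ∂[0,1,2] = [1,2] − [0,2] + [0,1].
The resulting 12×6 matrix has rank 6, and its Smith normal form has invariant factors (1,1,1,1,1,1).

From H_k ≅ ker(∂_k) / im(∂_{k+1}) we obtain:

  H_1: rank ker ∂_1 − rank ∂_2 = (12 − 5) − 6 = 1, and the invariant factors of ∂_2 are all 1, so H_1 ≅ Z.

H_1 = Z.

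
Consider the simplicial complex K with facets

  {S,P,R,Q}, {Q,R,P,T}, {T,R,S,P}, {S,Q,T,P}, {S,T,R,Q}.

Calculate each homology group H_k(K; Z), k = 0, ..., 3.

Take the total order P < Q < R < S < T on the vertex set. Then K (dimension 3) consists of the simplices:

  0-simplices (5): P, Q, R, S, T
  1-simplices (10): PQ, PR, PS, PT, QR, QS, QT, RS, RT, ST
  2-simplices (10): PQR, PQS, PQT, PRS, PRT, PST, QRS, QRT, QST, RST
  3-simplices (5): PQRS, PQRT, PQST, PRST, QRST

giving chain groups C_0 ≅ Z^5, C_1 ≅ Z^10, C_2 ≅ Z^10, C_3 ≅ Z^5.

∂_1: C_1 → C_0 maps an edge to its endpoints' difference, ∂[p,q] = q − p. For instance
  ∂RS = S − R.
This gives a 5×10 integer matrix of rank 4; reducing to Smith normal form yields diagonal entries (1,1,1,1).

Boundary ∂_2: C_2 → C_1 acts by ∂[p,q,r] = [q,r] − [p,r] + [p,q]. For instance
  ∂PST = ST − PT + PS,
  ∂QST = ST − QT + QS.
This gives a 10×10 integer matrix of rank 6; reducing to Smith normal form yields diagonal entries (1,1,1,1,1,1).

Boundary ∂_3: C_3 → C_2 sends each 3-simplex σ to the alternating sum Σ_i (−1)^i (σ with its i-th vertex removed). For instance
  ∂PQST = QST − PST + PQT − PQS,
  ∂PQRT = QRT − PRT + PQT − PQR.
The resulting 10×5 matrix has rank 4, and its Smith normal form has invariant factors (1,1,1,1).

Computing H_k = (kernel of ∂_k) / (image of ∂_{k+1}):

  H_0: rank C_0 − rank ∂_1 = 5 − 4 = 1, and the invariant factors of ∂_1 are all 1, so H_0 = Z.
  H_1: rank ker ∂_1 − rank ∂_2 = (10 − 4) − 6 = 0, and the invariant factors of ∂_2 are all 1, so H_1 = 0.
  H_2: rank ker ∂_2 − rank ∂_3 = (10 − 6) − 4 = 0, and the invariant factors of ∂_3 are all 1, so H_2 = 0.
  H_3: rank ker ∂_3 − rank ∂_4 = (5 − 4) − 0 = 1, and there is no ∂_4, so H_3 = Z.

(K is a triangulation of the 3-sphere S^3.)

H_0 = Z,  H_1 = 0,  H_2 = 0,  H_3 = Z.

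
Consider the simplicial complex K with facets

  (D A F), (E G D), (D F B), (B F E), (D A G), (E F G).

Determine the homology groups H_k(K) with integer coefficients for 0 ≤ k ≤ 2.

We work with the vertex ordering A < B < D < E < F < G. The simplices of K, each written with vertices in increasing order, are:

  0-simplices (6): A, B, D, E, F, G
  1-simplices (12): AD, AF, AG, BD, BE, BF, DE, DF, DG, EF, EG, FG
  2-simplices (6): ADF, ADG, BDF, BEF, DEG, EFG

giving chain groups C_0 ≅ Z^6, C_1 ≅ Z^12, C_2 ≅ Z^6.

The boundary map ∂_1: C_1 → C_0 is given by ∂[p,q] = [q] − [p]. For instance
  ∂EF = F − E.
This gives a 6×12 integer matrix of rank 5; reducing to Smith normal form yields diagonal entries (1,1,1,1,1).

The boundary map ∂_2: C_2 → C_1 maps a triangle to the signed sum of its edges. For instance
  ∂BEF = EF − BF + BE,
  ∂ADG = DG − AG + AD.
The 12×6 boundary matrix has rank 6 and Smith normal form diag(1,1,1,1,1,1).

Now H_k = ker ∂_k / im ∂_{k+1}, so:

  H_0: rank C_0 − rank ∂_1 = 6 − 5 = 1, and the invariant factors of ∂_1 are all 1, so H_0 ≅ Z.
  H_1: rank ker ∂_1 − rank ∂_2 = (12 − 5) − 6 = 1, and the invariant factors of ∂_2 are all 1, so H_1 ≅ Z.
  H_2: rank ker ∂_2 − rank ∂_3 = (6 − 6) − 0 = 0, and there is no ∂_3, so H_2 ≅ 0.

As a check, the Euler characteristic is 6 − 12 + 6 = 0, which agrees with 1 − 1 + 0 = 0.
(K is a triangulation of the cylinder S^1 x I.)

H_0 ≅ Z,  H_1 ≅ Z,  H_2 = 0.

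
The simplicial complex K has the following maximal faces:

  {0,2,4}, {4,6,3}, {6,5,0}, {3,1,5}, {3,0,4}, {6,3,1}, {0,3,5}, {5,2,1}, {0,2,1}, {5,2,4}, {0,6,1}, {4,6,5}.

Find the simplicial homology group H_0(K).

Order the vertices as 0 < 1 < 2 < 3 < 4 < 5 < 6. Listing each simplex with vertices in this order, K has dimension 2 with simplices:

  0-simplices (7): [0], [1], [2], [3], [4], [5], [6]
  1-simplices (18): [0,1], [0,2], [0,3], [0,4], [0,5], [0,6], [1,2], [1,3], [1,5], [1,6], [2,4], [2,5], [3,4], [3,5], [3,6], [4,5], [4,6], [5,6]
  2-simplices (12): [0,1,2], [0,1,6], [0,2,4], [0,3,4], [0,3,5], [0,5,6], [1,2,5], [1,3,5], [1,3,6], [2,4,5], [3,4,6], [4,5,6]

giving chain groups C_0 ≅ Z^7, C_1 ≅ Z^18, C_2 ≅ Z^12.

Boundary ∂_1: C_1 → C_0 maps an edge to its endpoints' difference, ∂[p,q] = q − p.
The 7×18 boundary matrix has rank 6 and Smith normal form diag(1,1,1,1,1,1).

The boundary map ∂_2: C_2 → C_1 acts by ∂[p,q,r] = [q,r] − [p,r] + [p,q]. For instance
  ∂[1,3,6] = [3,6] − [1,6] + [1,3],
  ∂[0,3,5] = [3,5] − [0,5] + [0,3].
The 18×12 boundary matrix has rank 12 and Smith normal form diag(1,1,1,1,1,1,1,1,1,1,1,2).

Now H_k = ker ∂_k / im ∂_{k+1}, so:

  H_0: rank C_0 − rank ∂_1 = 7 − 6 = 1, and the invariant factors of ∂_1 are all 1, so H_0 ≅ Z.

(K is a triangulation of the real projective plane RP^2.)

H_0 ≅ Z.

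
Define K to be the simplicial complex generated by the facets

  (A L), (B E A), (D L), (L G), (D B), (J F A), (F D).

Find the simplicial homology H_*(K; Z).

K has 8 vertices, 11 edges, 2 triangles.
rank ∂_0 = 0, rank ∂_1 = 7 ⇒ b_0 = 8 − 0 − 7 = 1; all invariant factors of ∂_1 are 1 so no torsion. So H_0 ≅ Z.
rank ∂_1 = 7, rank ∂_2 = 2 ⇒ b_1 = 11 − 7 − 2 = 2; all invariant factors of ∂_2 are 1 so no torsion. So H_1 ≅ Z^2.
rank ∂_2 = 2, rank ∂_3 = 0 ⇒ b_2 = 2 − 2 − 0 = 0. So H_2 ≅ 0.

H_0 = Z,  H_1 = Z^2,  H_2 = 0.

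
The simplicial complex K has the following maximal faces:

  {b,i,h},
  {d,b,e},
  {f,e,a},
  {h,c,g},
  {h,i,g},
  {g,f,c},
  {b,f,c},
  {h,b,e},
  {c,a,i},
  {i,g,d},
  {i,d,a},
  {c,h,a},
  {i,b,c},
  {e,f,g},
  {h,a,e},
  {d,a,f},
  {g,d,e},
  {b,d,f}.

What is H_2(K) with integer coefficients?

H_2 = 0.

We work with the vertex ordering a < b < c < d < e < f < g < h < i. The simplices of K, each written with vertices in increasing order, are:

  0-simplices (9): a, b, c, d, e, f, g, h, i
  1-simplices (27): ac, ad, ae, af, ah, ai, bc, bd, be, bf, bh, bi, cf, cg, ch, ci, de, df, dg, di, ef, eg, eh, fg, gh, gi, hi
  2-simplices (18): ach, aci, adf, adi, aef, aeh, bcf, bci, bde, bdf, beh, bhi, cfg, cgh, deg, dgi, efg, ghi

Hence C_0 ≅ Z^9, C_1 ≅ Z^27, C_2 ≅ Z^18.

Boundary ∂_1: C_1 → C_0 is given by ∂[p,q] = [q] − [p].
The 9×27 boundary matrix has rank 8 and Smith normal form diag(1,1,1,1,1,1,1,1).

Boundary ∂_2: C_2 → C_1 sends each 2-simplex [p,q,r] to [q,r] − [p,r] + [p,q]. For instance
  ∂bdf = df − bf + bd,
  ∂adf = df − af + ad.
The resulting 27×18 matrix has rank 18, and its Smith normal form has invariant factors (1,1,1,1,1,1,1,1,1,1,1,1,1,1,1,1,1,2).

From H_k ≅ ker(∂_k) / im(∂_{k+1}) we obtain:

  H_2: rank ker ∂_2 − rank ∂_3 = (18 − 18) − 0 = 0, and there is no ∂_3, so H_2 ≅ 0.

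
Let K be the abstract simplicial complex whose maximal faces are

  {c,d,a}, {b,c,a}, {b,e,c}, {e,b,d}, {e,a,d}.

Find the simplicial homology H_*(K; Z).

H_0 ≅ Z,  H_1 ≅ Z,  H_2 = 0.

Order the vertices as a < b < c < d < e. Listing each simplex with vertices in this order, K has dimension 2 with simplices:

  0-simplices (5): a, b, c, d, e
  1-simplices (10): ab, ac, ad, ae, bc, bd, be, cd, ce, de
  2-simplices (5): abc, acd, ade, bce, bde

so the chain groups are C_0 ≅ Z^5, C_1 ≅ Z^10, C_2 ≅ Z^5.

Boundary ∂_1: C_1 → C_0 sends each edge [p,q] (with p < q) to q − p.
The resulting 5×10 matrix has rank 4, and its Smith normal form has invariant factors (1,1,1,1).

The boundary map ∂_2: C_2 → C_1 sends each 2-simplex [p,q,r] to [q,r] − [p,r] + [p,q]. For instance
  ∂bce = ce − be + bc,
  ∂ade = de − ae + ad.
As a 10×5 matrix over Z this has rank 5, with invariant factors (1,1,1,1,1).

Now H_k = ker ∂_k / im ∂_{k+1}, so:

  H_0: rank C_0 − rank ∂_1 = 5 − 4 = 1, and the invariant factors of ∂_1 are all 1, so H_0 ≅ Z.
  H_1: rank ker ∂_1 − rank ∂_2 = (10 − 4) − 5 = 1, and the invariant factors of ∂_2 are all 1, so H_1 ≅ Z.
  H_2: rank ker ∂_2 − rank ∂_3 = (5 − 5) − 0 = 0, and there is no ∂_3, so H_2 ≅ 0.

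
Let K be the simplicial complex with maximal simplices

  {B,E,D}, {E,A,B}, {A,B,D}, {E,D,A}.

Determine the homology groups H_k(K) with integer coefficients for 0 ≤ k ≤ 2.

K has 4 vertices, 6 edges, 4 triangles.
rank ∂_0 = 0, rank ∂_1 = 3 ⇒ b_0 = 4 − 0 − 3 = 1; all invariant factors of ∂_1 are 1 so no torsion. So H_0 = Z.
rank ∂_1 = 3, rank ∂_2 = 3 ⇒ b_1 = 6 − 3 − 3 = 0; all invariant factors of ∂_2 are 1 so no torsion. So H_1 = 0.
rank ∂_2 = 3, rank ∂_3 = 0 ⇒ b_2 = 4 − 3 − 0 = 1. So H_2 = Z.

H_0 = Z,  H_1 = 0,  H_2 = Z.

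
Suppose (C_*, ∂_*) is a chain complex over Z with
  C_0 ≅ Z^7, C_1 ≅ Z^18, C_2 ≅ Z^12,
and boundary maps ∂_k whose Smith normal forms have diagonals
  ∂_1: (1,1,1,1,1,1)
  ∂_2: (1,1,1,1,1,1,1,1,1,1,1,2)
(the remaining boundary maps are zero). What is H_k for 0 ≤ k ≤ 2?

H_0: b_0 = 7 − 0 − 6 = 1; torsion from ∂_1 factors > 1: none. So H_0 = Z.
H_1: b_1 = 18 − 6 − 12 = 0; torsion from ∂_2 factors > 1: [2]. So H_1 = Z/2.
H_2: b_2 = 12 − 12 − 0 = 0; torsion from ∂_3 factors > 1: none. So H_2 = 0.

H_0 = Z,  H_1 = Z/2,  H_2 = 0.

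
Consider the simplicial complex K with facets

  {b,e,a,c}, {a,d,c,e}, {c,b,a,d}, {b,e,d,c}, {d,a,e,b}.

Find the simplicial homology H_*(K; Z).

H_0 ≅ Z,  H_1 = 0,  H_2 = 0,  H_3 ≅ Z.

Take the total order a < b < c < d < e on the vertex set. Then K (dimension 3) consists of the simplices:

  0-simplices (5): a, b, c, d, e
  1-simplices (10): ab, ac, ad, ae, bc, bd, be, cd, ce, de
  2-simplices (10): abc, abd, abe, acd, ace, ade, bcd, bce, bde, cde
  3-simplices (5): abcd, abce, abde, acde, bcde

Hence C_0 ≅ Z^5, C_1 ≅ Z^10, C_2 ≅ Z^10, C_3 ≅ Z^5.

Boundary ∂_1: C_1 → C_0 sends each edge [p,q] (with p < q) to q − p. For instance
  ∂be = e − b.
The 5×10 boundary matrix has rank 4 and Smith normal form diag(1,1,1,1).

∂_2: C_2 → C_1 maps a triangle to the signed sum of its edges. For instance
  ∂bcd = cd − bd + bc,
  ∂ace = ce − ae + ac.
This gives a 10×10 integer matrix of rank 6; reducing to Smith normal form yields diagonal entries (1,1,1,1,1,1).

Boundary ∂_3: C_3 → C_2 sends each 3-simplex σ to the alternating sum Σ_i (−1)^i (σ with its i-th vertex removed). For instance
  ∂abcd = bcd − acd + abd − abc,
  ∂bcde = cde − bde + bce − bcd.
This gives a 10×5 integer matrix of rank 4; reducing to Smith normal form yields diagonal entries (1,1,1,1).

From H_k ≅ ker(∂_k) / im(∂_{k+1}) we obtain:

  H_0: rank C_0 − rank ∂_1 = 5 − 4 = 1, and the invariant factors of ∂_1 are all 1, so H_0 = Z.
  H_1: rank ker ∂_1 − rank ∂_2 = (10 − 4) − 6 = 0, and the invariant factors of ∂_2 are all 1, so H_1 = 0.
  H_2: rank ker ∂_2 − rank ∂_3 = (10 − 6) − 4 = 0, and the invariant factors of ∂_3 are all 1, so H_2 = 0.
  H_3: rank ker ∂_3 − rank ∂_4 = (5 − 4) − 0 = 1, and there is no ∂_4, so H_3 = Z.

As a check, the Euler characteristic is 5 − 10 + 10 − 5 = 0, which agrees with 1 − 0 + 0 − 1 = 0.
(K is a triangulation of the 3-sphere S^3.)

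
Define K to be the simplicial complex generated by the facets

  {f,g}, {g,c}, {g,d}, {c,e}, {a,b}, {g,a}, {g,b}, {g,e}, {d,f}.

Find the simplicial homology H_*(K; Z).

H_0 = Z,  H_1 = Z^3.

Order the vertices as a < b < c < d < e < f < g. Listing each simplex with vertices in this order, K has dimension 1 with simplices:

  0-simplices (7): a, b, c, d, e, f, g
  1-simplices (9): ab, ag, bg, ce, cg, df, dg, eg, fg

giving chain groups C_0 ≅ Z^7, C_1 ≅ Z^9.

The boundary map ∂_1: C_1 → C_0 maps an edge to its endpoints' difference, ∂[p,q] = q − p.
The 7×9 boundary matrix has rank 6 and Smith normal form diag(1,1,1,1,1,1).

Now H_k = ker ∂_k / im ∂_{k+1}, so:

  H_0: rank C_0 − rank ∂_1 = 7 − 6 = 1, and the invariant factors of ∂_1 are all 1, so H_0 ≅ Z.
  H_1: rank ker ∂_1 − rank ∂_2 = (9 − 6) − 0 = 3, and there is no ∂_2, so H_1 ≅ Z^3.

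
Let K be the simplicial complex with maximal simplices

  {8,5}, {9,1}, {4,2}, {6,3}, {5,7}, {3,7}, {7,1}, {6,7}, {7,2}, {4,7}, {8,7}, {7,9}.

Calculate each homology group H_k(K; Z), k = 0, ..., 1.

H_0 = Z,  H_1 = Z^4.

K has 9 vertices, 12 edges.
rank ∂_0 = 0, rank ∂_1 = 8 ⇒ b_0 = 9 − 0 − 8 = 1; all invariant factors of ∂_1 are 1 so no torsion. So H_0 ≅ Z.
rank ∂_1 = 8, rank ∂_2 = 0 ⇒ b_1 = 12 − 8 − 0 = 4. So H_1 ≅ Z^4.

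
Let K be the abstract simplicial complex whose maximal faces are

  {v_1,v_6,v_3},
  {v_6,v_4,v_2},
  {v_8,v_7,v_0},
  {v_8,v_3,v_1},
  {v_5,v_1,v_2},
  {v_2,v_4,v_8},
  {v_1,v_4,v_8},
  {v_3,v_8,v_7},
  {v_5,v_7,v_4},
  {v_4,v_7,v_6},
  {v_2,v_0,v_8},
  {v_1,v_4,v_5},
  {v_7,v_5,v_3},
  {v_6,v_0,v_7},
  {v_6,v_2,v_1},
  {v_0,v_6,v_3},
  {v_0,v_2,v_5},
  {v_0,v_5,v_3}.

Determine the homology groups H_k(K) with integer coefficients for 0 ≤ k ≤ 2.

Order the vertices as v_0 < v_1 < v_2 < v_3 < v_4 < v_5 < v_6 < v_7 < v_8. Listing each simplex with vertices in this order, K has dimension 2 with simplices:

  0-simplices (9): [v_0], [v_1], [v_2], [v_3], [v_4], [v_5], [v_6], [v_7], [v_8]
  1-simplices (27): (27 of them)
  2-simplices (18): (18 of them)

so the chain groups are C_0 ≅ Z^9, C_1 ≅ Z^27, C_2 ≅ Z^18.

The boundary map ∂_1: C_1 → C_0 maps an edge to its endpoints' difference, ∂[p,q] = q − p. For instance
  ∂[v_0,v_6] = [v_6] − [v_0].
This gives a 9×27 integer matrix of rank 8; reducing to Smith normal form yields diagonal entries (1,1,1,1,1,1,1,1).

Boundary ∂_2: C_2 → C_1 maps a triangle to the signed sum of its edges. For instance
  ∂[v_1,v_3,v_8] = [v_3,v_8] − [v_1,v_8] + [v_1,v_3],
  ∂[v_3,v_7,v_8] = [v_7,v_8] − [v_3,v_8] + [v_3,v_7].
The 27×18 boundary matrix has rank 18 and Smith normal form diag(1,1,1,1,1,1,1,1,1,1,1,1,1,1,1,1,1,2).

Now H_k = ker ∂_k / im ∂_{k+1}, so:

  H_0: rank C_0 − rank ∂_1 = 9 − 8 = 1, and the invariant factors of ∂_1 are all 1, so H_0 = Z.
  H_1: rank ker ∂_1 − rank ∂_2 = (27 − 8) − 18 = 1, and ∂_2 has invariant factor 2 > 1, so H_1 = Z ⊕ Z/2.
  H_2: rank ker ∂_2 − rank ∂_3 = (18 − 18) − 0 = 0, and there is no ∂_3, so H_2 = 0.

H_0 ≅ Z,  H_1 ≅ Z ⊕ Z/2,  H_2 = 0.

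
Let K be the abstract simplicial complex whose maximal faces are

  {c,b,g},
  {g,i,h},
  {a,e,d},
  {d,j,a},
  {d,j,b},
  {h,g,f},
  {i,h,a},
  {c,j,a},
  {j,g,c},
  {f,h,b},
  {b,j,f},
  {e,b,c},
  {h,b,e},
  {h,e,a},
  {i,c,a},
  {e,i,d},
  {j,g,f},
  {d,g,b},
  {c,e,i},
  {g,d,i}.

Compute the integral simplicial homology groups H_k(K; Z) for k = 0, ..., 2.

H_0 = Z,  H_1 = Z ⊕ Z/2Z,  H_2 = 0.

K has 10 vertices, 30 edges, 20 triangles.
rank ∂_0 = 0, rank ∂_1 = 9 ⇒ b_0 = 10 − 0 − 9 = 1; all invariant factors of ∂_1 are 1 so no torsion. So H_0 ≅ Z.
rank ∂_1 = 9, rank ∂_2 = 20 ⇒ b_1 = 30 − 9 − 20 = 1; ∂_2 has invariant factor(s) [2] giving torsion. So H_1 ≅ Z ⊕ Z/2Z.
rank ∂_2 = 20, rank ∂_3 = 0 ⇒ b_2 = 20 − 20 − 0 = 0. So H_2 ≅ 0.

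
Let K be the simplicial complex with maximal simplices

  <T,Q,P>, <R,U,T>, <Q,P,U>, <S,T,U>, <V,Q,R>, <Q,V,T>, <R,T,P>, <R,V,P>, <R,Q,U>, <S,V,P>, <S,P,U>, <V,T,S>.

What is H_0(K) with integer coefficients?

H_0 = Z.

We work with the vertex ordering P < Q < R < S < T < U < V. The simplices of K, each written with vertices in increasing order, are:

  0-simplices (7): P, Q, R, S, T, U, V
  1-simplices (18): PQ, PR, PS, PT, PU, PV, QR, QT, QU, QV, RT, RU, RV, ST, SU, SV, TU, TV
  2-simplices (12): PQT, PQU, PRT, PRV, PSU, PSV, QRU, QRV, QTV, RTU, STU, STV

Hence C_0 ≅ Z^7, C_1 ≅ Z^18, C_2 ≅ Z^12.

The boundary map ∂_1: C_1 → C_0 maps an edge to its endpoints' difference, ∂[p,q] = q − p. For instance
  ∂TU = U − T.
The resulting 7×18 matrix has rank 6, and its Smith normal form has invariant factors (1,1,1,1,1,1).

∂_2: C_2 → C_1 acts by ∂[p,q,r] = [q,r] − [p,r] + [p,q]. For instance
  ∂RTU = TU − RU + RT,
  ∂PSU = SU − PU + PS.
As a 18×12 matrix over Z this has rank 12, with invariant factors (1,1,1,1,1,1,1,1,1,1,1,2).

Computing H_k = (kernel of ∂_k) / (image of ∂_{k+1}):

  H_0: rank C_0 − rank ∂_1 = 7 − 6 = 1, and the invariant factors of ∂_1 are all 1, so H_0 = Z.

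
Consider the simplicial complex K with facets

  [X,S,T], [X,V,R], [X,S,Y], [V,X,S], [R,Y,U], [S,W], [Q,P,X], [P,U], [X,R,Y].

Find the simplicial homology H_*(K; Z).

H_0 = Z,  H_1 = Z,  H_2 = 0.

We work with the vertex ordering P < Q < R < S < T < U < V < W < X < Y. The simplices of K, each written with vertices in increasing order, are:

  0-simplices (10): P, Q, R, S, T, U, V, W, X, Y
  1-simplices (17): PQ, PU, PX, QX, RU, RV, RX, RY, ST, SV, SW, SX, SY, TX, UY, VX, XY
  2-simplices (7): PQX, RUY, RVX, RXY, STX, SVX, SXY

giving chain groups C_0 ≅ Z^10, C_1 ≅ Z^17, C_2 ≅ Z^7.

The boundary map ∂_1: C_1 → C_0 maps an edge to its endpoints' difference, ∂[p,q] = q − p. For instance
  ∂SX = X − S.
The 10×17 boundary matrix has rank 9 and Smith normal form diag(1,1,1,1,1,1,1,1,1).

∂_2: C_2 → C_1 maps a triangle to the signed sum of its edges. For instance
  ∂PQX = QX − PX + PQ,
  ∂SVX = VX − SX + SV.
The resulting 17×7 matrix has rank 7, and its Smith normal form has invariant factors (1,1,1,1,1,1,1).

From H_k ≅ ker(∂_k) / im(∂_{k+1}) we obtain:

  H_0: rank C_0 − rank ∂_1 = 10 − 9 = 1, and the invariant factors of ∂_1 are all 1, so H_0 ≅ Z.
  H_1: rank ker ∂_1 − rank ∂_2 = (17 − 9) − 7 = 1, and the invariant factors of ∂_2 are all 1, so H_1 ≅ Z.
  H_2: rank ker ∂_2 − rank ∂_3 = (7 − 7) − 0 = 0, and there is no ∂_3, so H_2 ≅ 0.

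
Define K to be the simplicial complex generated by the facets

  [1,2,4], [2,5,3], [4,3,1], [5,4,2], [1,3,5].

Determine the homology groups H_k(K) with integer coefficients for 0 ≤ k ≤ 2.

H_0 ≅ Z,  H_1 ≅ Z,  H_2 = 0.

Order the vertices as 1 < 2 < 3 < 4 < 5. Listing each simplex with vertices in this order, K has dimension 2 with simplices:

  0-simplices (5): [1], [2], [3], [4], [5]
  1-simplices (10): [1,2], [1,3], [1,4], [1,5], [2,3], [2,4], [2,5], [3,4], [3,5], [4,5]
  2-simplices (5): [1,2,4], [1,3,4], [1,3,5], [2,3,5], [2,4,5]

so the chain groups are C_0 ≅ Z^5, C_1 ≅ Z^10, C_2 ≅ Z^5.

The boundary map ∂_1: C_1 → C_0 sends each edge [p,q] (with p < q) to q − p. For instance
  ∂[1,4] = [4] − [1].
As a 5×10 matrix over Z this has rank 4, with invariant factors (1,1,1,1).

Boundary ∂_2: C_2 → C_1 maps a triangle to the signed sum of its edges. For instance
  ∂[1,3,4] = [3,4] − [1,4] + [1,3],
  ∂[1,2,4] = [2,4] − [1,4] + [1,2].
The resulting 10×5 matrix has rank 5, and its Smith normal form has invariant factors (1,1,1,1,1).

Reading off H_k = ker ∂_k / im ∂_{k+1}:

  H_0: rank C_0 − rank ∂_1 = 5 − 4 = 1, and the invariant factors of ∂_1 are all 1, so H_0 = Z.
  H_1: rank ker ∂_1 − rank ∂_2 = (10 − 4) − 5 = 1, and the invariant factors of ∂_2 are all 1, so H_1 = Z.
  H_2: rank ker ∂_2 − rank ∂_3 = (5 − 5) − 0 = 0, and there is no ∂_3, so H_2 = 0.

(K is a triangulation of the Möbius band.)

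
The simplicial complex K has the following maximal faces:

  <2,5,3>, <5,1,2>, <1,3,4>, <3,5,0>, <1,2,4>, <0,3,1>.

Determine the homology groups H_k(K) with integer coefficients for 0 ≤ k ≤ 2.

We work with the vertex ordering 0 < 1 < 2 < 3 < 4 < 5. The simplices of K, each written with vertices in increasing order, are:

  0-simplices (6): [0], [1], [2], [3], [4], [5]
  1-simplices (12): [0,1], [0,3], [0,5], [1,2], [1,3], [1,4], [1,5], [2,3], [2,4], [2,5], [3,4], [3,5]
  2-simplices (6): [0,1,3], [0,3,5], [1,2,4], [1,2,5], [1,3,4], [2,3,5]

Hence C_0 ≅ Z^6, C_1 ≅ Z^12, C_2 ≅ Z^6.

Boundary ∂_1: C_1 → C_0 is given by ∂[p,q] = [q] − [p]. For instance
  ∂[1,3] = [3] − [1].
As a 6×12 matrix over Z this has rank 5, with invariant factors (1,1,1,1,1).

∂_2: C_2 → C_1 sends each 2-simplex [p,q,r] to [q,r] − [p,r] + [p,q]. For instance
  ∂[0,3,5] = [3,5] − [0,5] + [0,3],
  ∂[1,3,4] = [3,4] − [1,4] + [1,3].
This gives a 12×6 integer matrix of rank 6; reducing to Smith normal form yields diagonal entries (1,1,1,1,1,1).

Now H_k = ker ∂_k / im ∂_{k+1}, so:

  H_0: rank C_0 − rank ∂_1 = 6 − 5 = 1, and the invariant factors of ∂_1 are all 1, so H_0 ≅ Z.
  H_1: rank ker ∂_1 − rank ∂_2 = (12 − 5) − 6 = 1, and the invariant factors of ∂_2 are all 1, so H_1 ≅ Z.
  H_2: rank ker ∂_2 − rank ∂_3 = (6 − 6) − 0 = 0, and there is no ∂_3, so H_2 ≅ 0.

As a check, the Euler characteristic is 6 − 12 + 6 = 0, which agrees with 1 − 1 + 0 = 0.
(K is a triangulation of the cylinder S^1 x I.)

H_0 ≅ Z,  H_1 ≅ Z,  H_2 = 0.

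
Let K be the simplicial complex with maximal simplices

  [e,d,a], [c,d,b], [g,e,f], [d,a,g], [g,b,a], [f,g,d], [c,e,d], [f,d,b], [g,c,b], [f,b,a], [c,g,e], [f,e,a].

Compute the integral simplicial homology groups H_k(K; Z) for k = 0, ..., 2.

H_0 ≅ Z,  H_1 ≅ Z/2Z,  H_2 = 0.

K has 7 vertices, 18 edges, 12 triangles.
rank ∂_0 = 0, rank ∂_1 = 6 ⇒ b_0 = 7 − 0 − 6 = 1; all invariant factors of ∂_1 are 1 so no torsion. So H_0 ≅ Z.
rank ∂_1 = 6, rank ∂_2 = 12 ⇒ b_1 = 18 − 6 − 12 = 0; ∂_2 has invariant factor(s) [2] giving torsion. So H_1 ≅ Z/2Z.
rank ∂_2 = 12, rank ∂_3 = 0 ⇒ b_2 = 12 − 12 − 0 = 0. So H_2 ≅ 0.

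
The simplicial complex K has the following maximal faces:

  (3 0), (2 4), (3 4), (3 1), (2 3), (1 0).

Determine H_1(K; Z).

H_1 ≅ Z^2.

Order the vertices as 0 < 1 < 2 < 3 < 4. Listing each simplex with vertices in this order, K has dimension 1 with simplices:

  0-simplices (5): [0], [1], [2], [3], [4]
  1-simplices (6): [0,1], [0,3], [1,3], [2,3], [2,4], [3,4]

so the chain groups are C_0 ≅ Z^5, C_1 ≅ Z^6.

∂_1: C_1 → C_0 is given by ∂[p,q] = [q] − [p].
As a 5×6 matrix over Z this has rank 4, with invariant factors (1,1,1,1).

Computing H_k = (kernel of ∂_k) / (image of ∂_{k+1}):

  H_1: rank ker ∂_1 − rank ∂_2 = (6 − 4) − 0 = 2, and there is no ∂_2, so H_1 ≅ Z^2.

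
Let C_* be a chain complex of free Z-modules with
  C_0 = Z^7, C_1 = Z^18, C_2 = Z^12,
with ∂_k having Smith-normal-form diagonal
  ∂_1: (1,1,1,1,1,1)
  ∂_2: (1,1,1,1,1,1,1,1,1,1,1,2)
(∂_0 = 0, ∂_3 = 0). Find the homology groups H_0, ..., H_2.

H_0: b_0 = 7 − 0 − 6 = 1; torsion from ∂_1 factors > 1: none. So H_0 = Z.
H_1: b_1 = 18 − 6 − 12 = 0; torsion from ∂_2 factors > 1: [2]. So H_1 = Z/2.
H_2: b_2 = 12 − 12 − 0 = 0; torsion from ∂_3 factors > 1: none. So H_2 = 0.

H_0 = Z,  H_1 = Z/2,  H_2 = 0.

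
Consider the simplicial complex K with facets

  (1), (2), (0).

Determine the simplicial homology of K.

H_0 ≅ Z^3.

Take the total order 0 < 1 < 2 on the vertex set. Then K (dimension 0) consists of the simplices:

  0-simplices (3): [0], [1], [2]

Hence C_0 ≅ Z^3.

From H_k ≅ ker(∂_k) / im(∂_{k+1}) we obtain:

  H_0: rank C_0 − rank ∂_1 = 3 − 0 = 3, and there is no ∂_1, so H_0 = Z^3.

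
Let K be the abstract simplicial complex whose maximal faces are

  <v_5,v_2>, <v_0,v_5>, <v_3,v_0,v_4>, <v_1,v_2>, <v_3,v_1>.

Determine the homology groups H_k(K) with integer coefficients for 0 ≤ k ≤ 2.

H_0 = Z,  H_1 = Z,  H_2 = 0.

Take the total order v_0 < v_1 < v_2 < v_3 < v_4 < v_5 on the vertex set. Then K (dimension 2) consists of the simplices:

  0-simplices (6): [v_0], [v_1], [v_2], [v_3], [v_4], [v_5]
  1-simplices (7): [v_0,v_3], [v_0,v_4], [v_0,v_5], [v_1,v_2], [v_1,v_3], [v_2,v_5], [v_3,v_4]
  2-simplices (1): [v_0,v_3,v_4]

Hence C_0 ≅ Z^6, C_1 ≅ Z^7, C_2 ≅ Z^1.

The boundary map ∂_1: C_1 → C_0 is given by ∂[p,q] = [q] − [p].
The 6×7 boundary matrix has rank 5 and Smith normal form diag(1,1,1,1,1).

∂_2: C_2 → C_1 sends each 2-simplex [p,q,r] to [q,r] − [p,r] + [p,q]. For instance
  ∂[v_0,v_3,v_4] = [v_3,v_4] − [v_0,v_4] + [v_0,v_3].
As a 7×1 matrix over Z this has rank 1, with invariant factors (1).

From H_k ≅ ker(∂_k) / im(∂_{k+1}) we obtain:

  H_0: rank C_0 − rank ∂_1 = 6 − 5 = 1, and the invariant factors of ∂_1 are all 1, so H_0 ≅ Z.
  H_1: rank ker ∂_1 − rank ∂_2 = (7 − 5) − 1 = 1, and the invariant factors of ∂_2 are all 1, so H_1 ≅ Z.
  H_2: rank ker ∂_2 − rank ∂_3 = (1 − 1) − 0 = 0, and there is no ∂_3, so H_2 ≅ 0.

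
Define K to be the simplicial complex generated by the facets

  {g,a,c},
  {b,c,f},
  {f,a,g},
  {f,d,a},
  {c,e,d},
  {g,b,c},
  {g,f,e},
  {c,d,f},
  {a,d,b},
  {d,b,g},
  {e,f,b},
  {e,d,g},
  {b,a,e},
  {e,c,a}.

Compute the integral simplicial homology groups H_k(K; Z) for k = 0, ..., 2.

Fix the vertex order a < b < c < d < e < f < g and write every simplex with vertices in increasing order. Then dim K = 2 and the simplices of K are:

  0-simplices (7): a, b, c, d, e, f, g
  1-simplices (21): ab, ac, ad, ae, af, ag, bc, bd, be, bf, bg, cd, ce, cf, cg, de, df, dg, ef, eg, fg
  2-simplices (14): abd, abe, ace, acg, adf, afg, bcf, bcg, bdg, bef, cde, cdf, deg, efg

Hence C_0 ≅ Z^7, C_1 ≅ Z^21, C_2 ≅ Z^14.

Boundary ∂_1: C_1 → C_0 sends each edge [p,q] (with p < q) to q − p. For instance
  ∂af = f − a.
This gives a 7×21 integer matrix of rank 6; reducing to Smith normal form yields diagonal entries (1,1,1,1,1,1).

The boundary map ∂_2: C_2 → C_1 maps a triangle to the signed sum of its edges. For instance
  ∂abd = bd − ad + ab,
  ∂deg = eg − dg + de.
This gives a 21×14 integer matrix of rank 13; reducing to Smith normal form yields diagonal entries (1,1,1,1,1,1,1,1,1,1,1,1,1).

Reading off H_k = ker ∂_k / im ∂_{k+1}:

  H_0: rank C_0 − rank ∂_1 = 7 − 6 = 1, and the invariant factors of ∂_1 are all 1, so H_0 = Z.
  H_1: rank ker ∂_1 − rank ∂_2 = (21 − 6) − 13 = 2, and the invariant factors of ∂_2 are all 1, so H_1 = Z^2.
  H_2: rank ker ∂_2 − rank ∂_3 = (14 − 13) − 0 = 1, and there is no ∂_3, so H_2 = Z.

H_0 ≅ Z,  H_1 ≅ Z^2,  H_2 ≅ Z.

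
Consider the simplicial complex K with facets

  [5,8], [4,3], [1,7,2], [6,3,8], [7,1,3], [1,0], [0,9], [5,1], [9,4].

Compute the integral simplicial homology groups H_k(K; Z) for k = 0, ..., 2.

H_0 ≅ Z,  H_1 ≅ Z^2,  H_2 = 0.

We work with the vertex ordering 0 < 1 < 2 < 3 < 4 < 5 < 6 < 7 < 8 < 9. The simplices of K, each written with vertices in increasing order, are:

  0-simplices (10): [0], [1], [2], [3], [4], [5], [6], [7], [8], [9]
  1-simplices (14): [0,1], [0,9], [1,2], [1,3], [1,5], [1,7], [2,7], [3,4], [3,6], [3,7], [3,8], [4,9], [5,8], [6,8]
  2-simplices (3): [1,2,7], [1,3,7], [3,6,8]

so the chain groups are C_0 ≅ Z^10, C_1 ≅ Z^14, C_2 ≅ Z^3.

The boundary map ∂_1: C_1 → C_0 maps an edge to its endpoints' difference, ∂[p,q] = q − p.
The 10×14 boundary matrix has rank 9 and Smith normal form diag(1,1,1,1,1,1,1,1,1).

∂_2: C_2 → C_1 maps a triangle to the signed sum of its edges. For instance
  ∂[1,2,7] = [2,7] − [1,7] + [1,2],
  ∂[3,6,8] = [6,8] − [3,8] + [3,6].
As a 14×3 matrix over Z this has rank 3, with invariant factors (1,1,1).

Computing H_k = (kernel of ∂_k) / (image of ∂_{k+1}):

  H_0: rank C_0 − rank ∂_1 = 10 − 9 = 1, and the invariant factors of ∂_1 are all 1, so H_0 ≅ Z.
  H_1: rank ker ∂_1 − rank ∂_2 = (14 − 9) − 3 = 2, and the invariant factors of ∂_2 are all 1, so H_1 ≅ Z^2.
  H_2: rank ker ∂_2 − rank ∂_3 = (3 − 3) − 0 = 0, and there is no ∂_3, so H_2 ≅ 0.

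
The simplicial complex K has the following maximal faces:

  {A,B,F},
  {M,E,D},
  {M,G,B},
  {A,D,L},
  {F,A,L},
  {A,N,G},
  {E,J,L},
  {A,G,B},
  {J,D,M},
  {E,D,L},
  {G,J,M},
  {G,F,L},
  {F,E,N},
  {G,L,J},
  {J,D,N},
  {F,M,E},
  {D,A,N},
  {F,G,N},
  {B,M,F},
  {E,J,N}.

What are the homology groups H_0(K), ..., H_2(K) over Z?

Fix the vertex order A < B < D < E < F < G < J < L < M < N and write every simplex with vertices in increasing order. Then dim K = 2 and the simplices of K are:

  0-simplices (10): A, B, D, E, F, G, J, L, M, N
  1-simplices (30): AB, AD, AF, AG, AL, AN, BF, BG, BM, DE, DJ, DL, DM, DN, EF, EJ, EL, EM, EN, FG, FL, FM, FN, GJ, GL, GM, GN, JL, JM, JN
  2-simplices (20): ABF, ABG, ADL, ADN, AFL, AGN, BFM, BGM, DEL, DEM, DJM, DJN, EFM, EFN, EJL, EJN, FGL, FGN, GJL, GJM

so the chain groups are C_0 ≅ Z^10, C_1 ≅ Z^30, C_2 ≅ Z^20.

Boundary ∂_1: C_1 → C_0 maps an edge to its endpoints' difference, ∂[p,q] = q − p. For instance
  ∂DN = N − D.
The resulting 10×30 matrix has rank 9, and its Smith normal form has invariant factors (1,1,1,1,1,1,1,1,1).

The boundary map ∂_2: C_2 → C_1 maps a triangle to the signed sum of its edges. For instance
  ∂BGM = GM − BM + BG,
  ∂DJN = JN − DN + DJ.
This gives a 30×20 integer matrix of rank 20; reducing to Smith normal form yields diagonal entries (1,1,1,1,1,1,1,1,1,1,1,1,1,1,1,1,1,1,1,2).

Reading off H_k = ker ∂_k / im ∂_{k+1}:

  H_0: rank C_0 − rank ∂_1 = 10 − 9 = 1, and the invariant factors of ∂_1 are all 1, so H_0 = Z.
  H_1: rank ker ∂_1 − rank ∂_2 = (30 − 9) − 20 = 1, and ∂_2 has invariant factor 2 > 1, so H_1 = Z ⊕ Z/2.
  H_2: rank ker ∂_2 − rank ∂_3 = (20 − 20) − 0 = 0, and there is no ∂_3, so H_2 = 0.

H_0 ≅ Z,  H_1 ≅ Z ⊕ Z/2,  H_2 = 0.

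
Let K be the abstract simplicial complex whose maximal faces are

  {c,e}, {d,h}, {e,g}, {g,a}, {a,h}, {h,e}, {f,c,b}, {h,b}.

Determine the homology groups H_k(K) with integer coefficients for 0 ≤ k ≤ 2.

H_0 = Z,  H_1 = Z^2,  H_2 = 0.

Order the vertices as a < b < c < d < e < f < g < h. Listing each simplex with vertices in this order, K has dimension 2 with simplices:

  0-simplices (8): a, b, c, d, e, f, g, h
  1-simplices (10): ag, ah, bc, bf, bh, ce, cf, dh, eg, eh
  2-simplices (1): bcf

giving chain groups C_0 ≅ Z^8, C_1 ≅ Z^10, C_2 ≅ Z^1.

The boundary map ∂_1: C_1 → C_0 maps an edge to its endpoints' difference, ∂[p,q] = q − p.
The 8×10 boundary matrix has rank 7 and Smith normal form diag(1,1,1,1,1,1,1).

Boundary ∂_2: C_2 → C_1 sends each 2-simplex [p,q,r] to [q,r] − [p,r] + [p,q]. For instance
  ∂bcf = cf − bf + bc.
The 10×1 boundary matrix has rank 1 and Smith normal form diag(1).

Now H_k = ker ∂_k / im ∂_{k+1}, so:

  H_0: rank C_0 − rank ∂_1 = 8 − 7 = 1, and the invariant factors of ∂_1 are all 1, so H_0 = Z.
  H_1: rank ker ∂_1 − rank ∂_2 = (10 − 7) − 1 = 2, and the invariant factors of ∂_2 are all 1, so H_1 = Z^2.
  H_2: rank ker ∂_2 − rank ∂_3 = (1 − 1) − 0 = 0, and there is no ∂_3, so H_2 = 0.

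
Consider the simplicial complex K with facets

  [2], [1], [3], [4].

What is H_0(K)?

H_0 = Z^4.

We work with the vertex ordering 1 < 2 < 3 < 4. The simplices of K, each written with vertices in increasing order, are:

  0-simplices (4): [1], [2], [3], [4]

so the chain groups are C_0 ≅ Z^4.

From H_k ≅ ker(∂_k) / im(∂_{k+1}) we obtain:

  H_0: rank C_0 − rank ∂_1 = 4 − 0 = 4, and there is no ∂_1, so H_0 = Z^4.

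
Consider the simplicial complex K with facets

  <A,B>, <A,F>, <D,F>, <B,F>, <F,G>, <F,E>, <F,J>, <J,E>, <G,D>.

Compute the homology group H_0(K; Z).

Take the total order A < B < D < E < F < G < J on the vertex set. Then K (dimension 1) consists of the simplices:

  0-simplices (7): A, B, D, E, F, G, J
  1-simplices (9): AB, AF, BF, DF, DG, EF, EJ, FG, FJ

so the chain groups are C_0 ≅ Z^7, C_1 ≅ Z^9.

∂_1: C_1 → C_0 sends each edge [p,q] (with p < q) to q − p.
This gives a 7×9 integer matrix of rank 6; reducing to Smith normal form yields diagonal entries (1,1,1,1,1,1).

Now H_k = ker ∂_k / im ∂_{k+1}, so:

  H_0: rank C_0 − rank ∂_1 = 7 − 6 = 1, and the invariant factors of ∂_1 are all 1, so H_0 = Z.

H_0 ≅ Z.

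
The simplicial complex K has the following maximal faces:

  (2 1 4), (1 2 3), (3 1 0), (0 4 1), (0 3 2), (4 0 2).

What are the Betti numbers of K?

b_0 = 1, b_1 = 0, b_2 = 1.

We work with the vertex ordering 0 < 1 < 2 < 3 < 4. The simplices of K, each written with vertices in increasing order, are:

  0-simplices (5): [0], [1], [2], [3], [4]
  1-simplices (9): [0,1], [0,2], [0,3], [0,4], [1,2], [1,3], [1,4], [2,3], [2,4]
  2-simplices (6): [0,1,3], [0,1,4], [0,2,3], [0,2,4], [1,2,3], [1,2,4]

Hence C_0 ≅ Z^5, C_1 ≅ Z^9, C_2 ≅ Z^6.

The boundary map ∂_1: C_1 → C_0 maps an edge to its endpoints' difference, ∂[p,q] = q − p.
The 5×9 boundary matrix has rank 4 and Smith normal form diag(1,1,1,1).

∂_2: C_2 → C_1 acts by ∂[p,q,r] = [q,r] − [p,r] + [p,q]. For instance
  ∂[0,1,4] = [1,4] − [0,4] + [0,1],
  ∂[0,1,3] = [1,3] − [0,3] + [0,1].
The resulting 9×6 matrix has rank 5, and its Smith normal form has invariant factors (1,1,1,1,1).

Computing H_k = (kernel of ∂_k) / (image of ∂_{k+1}):

  H_0: rank C_0 − rank ∂_1 = 5 − 4 = 1, and the invariant factors of ∂_1 are all 1, so H_0 = Z.
  H_1: rank ker ∂_1 − rank ∂_2 = (9 − 4) − 5 = 0, and the invariant factors of ∂_2 are all 1, so H_1 = 0.
  H_2: rank ker ∂_2 − rank ∂_3 = (6 − 5) − 0 = 1, and there is no ∂_3, so H_2 = Z.

(K is a triangulation of the 2-sphere S^2.)

Hence the Betti numbers are b_0 = 1, b_1 = 0, b_2 = 1.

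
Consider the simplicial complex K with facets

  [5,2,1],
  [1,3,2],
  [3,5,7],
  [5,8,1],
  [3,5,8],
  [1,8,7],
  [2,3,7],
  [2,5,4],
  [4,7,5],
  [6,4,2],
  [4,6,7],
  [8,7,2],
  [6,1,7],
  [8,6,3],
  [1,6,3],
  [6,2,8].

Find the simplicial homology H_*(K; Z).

Order the vertices as 1 < 2 < 3 < 4 < 5 < 6 < 7 < 8. Listing each simplex with vertices in this order, K has dimension 2 with simplices:

  0-simplices (8): [1], [2], [3], [4], [5], [6], [7], [8]
  1-simplices (24): (24 of them)
  2-simplices (16): [1,2,3], [1,2,5], [1,3,6], [1,5,8], [1,6,7], [1,7,8], [2,3,7], [2,4,5], [2,4,6], [2,6,8], [2,7,8], [3,5,7], [3,5,8], [3,6,8], [4,5,7], [4,6,7]

giving chain groups C_0 ≅ Z^8, C_1 ≅ Z^24, C_2 ≅ Z^16.

∂_1: C_1 → C_0 sends each edge [p,q] (with p < q) to q − p.
The resulting 8×24 matrix has rank 7, and its Smith normal form has invariant factors (1,1,1,1,1,1,1).

The boundary map ∂_2: C_2 → C_1 sends each 2-simplex [p,q,r] to [q,r] − [p,r] + [p,q]. For instance
  ∂[1,2,5] = [2,5] − [1,5] + [1,2],
  ∂[2,7,8] = [7,8] − [2,8] + [2,7].
This gives a 24×16 integer matrix of rank 15; reducing to Smith normal form yields diagonal entries (1,1,1,1,1,1,1,1,1,1,1,1,1,1,1).

Reading off H_k = ker ∂_k / im ∂_{k+1}:

  H_0: rank C_0 − rank ∂_1 = 8 − 7 = 1, and the invariant factors of ∂_1 are all 1, so H_0 = Z.
  H_1: rank ker ∂_1 − rank ∂_2 = (24 − 7) − 15 = 2, and the invariant factors of ∂_2 are all 1, so H_1 = Z^2.
  H_2: rank ker ∂_2 − rank ∂_3 = (16 − 15) − 0 = 1, and there is no ∂_3, so H_2 = Z.

H_0 ≅ Z,  H_1 ≅ Z^2,  H_2 ≅ Z.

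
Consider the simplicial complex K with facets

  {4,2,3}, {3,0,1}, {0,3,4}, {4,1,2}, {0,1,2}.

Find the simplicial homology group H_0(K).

K has 5 vertices, 10 edges, 5 triangles.
rank ∂_0 = 0, rank ∂_1 = 4 ⇒ b_0 = 5 − 0 − 4 = 1; all invariant factors of ∂_1 are 1 so no torsion. So H_0 ≅ Z.

H_0 ≅ Z.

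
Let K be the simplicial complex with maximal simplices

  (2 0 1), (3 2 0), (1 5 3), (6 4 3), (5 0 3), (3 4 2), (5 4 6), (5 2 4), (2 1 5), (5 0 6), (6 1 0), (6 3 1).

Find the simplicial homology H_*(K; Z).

Fix the vertex order 0 < 1 < 2 < 3 < 4 < 5 < 6 and write every simplex with vertices in increasing order. Then dim K = 2 and the simplices of K are:

  0-simplices (7): [0], [1], [2], [3], [4], [5], [6]
  1-simplices (18): [0,1], [0,2], [0,3], [0,5], [0,6], [1,2], [1,3], [1,5], [1,6], [2,3], [2,4], [2,5], [3,4], [3,5], [3,6], [4,5], [4,6], [5,6]
  2-simplices (12): [0,1,2], [0,1,6], [0,2,3], [0,3,5], [0,5,6], [1,2,5], [1,3,5], [1,3,6], [2,3,4], [2,4,5], [3,4,6], [4,5,6]

giving chain groups C_0 ≅ Z^7, C_1 ≅ Z^18, C_2 ≅ Z^12.

Boundary ∂_1: C_1 → C_0 sends each edge [p,q] (with p < q) to q − p.
As a 7×18 matrix over Z this has rank 6, with invariant factors (1,1,1,1,1,1).

∂_2: C_2 → C_1 acts by ∂[p,q,r] = [q,r] − [p,r] + [p,q]. For instance
  ∂[2,4,5] = [4,5] − [2,5] + [2,4],
  ∂[2,3,4] = [3,4] − [2,4] + [2,3].
The resulting 18×12 matrix has rank 12, and its Smith normal form has invariant factors (1,1,1,1,1,1,1,1,1,1,1,2).

From H_k ≅ ker(∂_k) / im(∂_{k+1}) we obtain:

  H_0: rank C_0 − rank ∂_1 = 7 − 6 = 1, and the invariant factors of ∂_1 are all 1, so H_0 = Z.
  H_1: rank ker ∂_1 − rank ∂_2 = (18 − 6) − 12 = 0, and ∂_2 has invariant factor 2 > 1, so H_1 = Z/2.
  H_2: rank ker ∂_2 − rank ∂_3 = (12 − 12) − 0 = 0, and there is no ∂_3, so H_2 = 0.

H_0 = Z,  H_1 = Z/2,  H_2 = 0.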